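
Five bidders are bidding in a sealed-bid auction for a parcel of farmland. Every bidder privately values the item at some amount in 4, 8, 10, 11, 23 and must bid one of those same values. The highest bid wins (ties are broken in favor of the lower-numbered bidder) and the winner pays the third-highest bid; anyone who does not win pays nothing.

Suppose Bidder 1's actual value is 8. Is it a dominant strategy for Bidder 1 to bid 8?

No

Consider the case where Bidder 2 bids 4, Bidder 3 bids 4, Bidder 4 bids 4 and Bidder 5 bids 10.
Truthful bid 8: loses, pays 0, utility 0.
Bid 10 instead: wins, pays 4, utility 8 - 4 = 4.
Since 4 > 0, bidding 10 is strictly better here, so truthful bidding is not dominant.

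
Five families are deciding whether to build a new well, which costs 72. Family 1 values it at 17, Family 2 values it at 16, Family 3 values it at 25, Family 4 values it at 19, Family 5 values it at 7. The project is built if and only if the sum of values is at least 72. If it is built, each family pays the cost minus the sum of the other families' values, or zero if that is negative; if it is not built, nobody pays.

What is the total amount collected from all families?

29

Total value 84 ≥ cost 72, so it is built.
Family 1: others sum to 67; max(0, 72 - 67) = 5.
Family 2: others sum to 68; max(0, 72 - 68) = 4.
Family 3: others sum to 59; max(0, 72 - 59) = 13.
Family 4: others sum to 65; max(0, 72 - 65) = 7.
Family 5: others sum to 77; max(0, 72 - 77) = 0.
Total collected = 5 + 4 + 13 + 7 + 0 = 29.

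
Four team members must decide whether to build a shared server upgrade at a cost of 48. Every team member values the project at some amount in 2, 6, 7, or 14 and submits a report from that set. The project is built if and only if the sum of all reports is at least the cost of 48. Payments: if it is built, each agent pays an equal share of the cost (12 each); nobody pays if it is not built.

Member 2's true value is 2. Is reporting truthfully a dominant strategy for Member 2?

Check each profile of the others' reports and compare truth against every alternative report.
Others report (14, 14, 14): truth gives 0, best alternative gives -10.
Others report (2, 2, 2): truth gives 0, best alternative gives 0.
Others report (2, 2, 6): truth gives 0, best alternative gives 0.
Others report (2, 2, 7): truth gives 0, best alternative gives 0.
Others report (2, 2, 14): truth gives 0, best alternative gives 0.
Others report (2, 6, 2): truth gives 0, best alternative gives 0.
(Remaining 58 profiles checked similarly; truth is weakly best in each.)
In every case the truthful report is at least as good as any alternative, so it is a dominant strategy.

Yes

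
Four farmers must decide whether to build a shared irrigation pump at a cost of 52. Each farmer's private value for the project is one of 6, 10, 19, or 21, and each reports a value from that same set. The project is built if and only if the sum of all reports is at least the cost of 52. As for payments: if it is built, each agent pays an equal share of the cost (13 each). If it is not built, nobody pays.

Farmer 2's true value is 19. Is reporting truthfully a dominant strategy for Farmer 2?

Consider the case where Farmer 1 reports 6, Farmer 3 reports 6 and Farmer 4 reports 19.
Truthful report 19: project not built, utility 0.
Report 21 instead: project built, pays 13, utility 19 - 13 = 6.
Since 6 > 0, reporting 21 is strictly better here, so truthful reporting is not dominant.

No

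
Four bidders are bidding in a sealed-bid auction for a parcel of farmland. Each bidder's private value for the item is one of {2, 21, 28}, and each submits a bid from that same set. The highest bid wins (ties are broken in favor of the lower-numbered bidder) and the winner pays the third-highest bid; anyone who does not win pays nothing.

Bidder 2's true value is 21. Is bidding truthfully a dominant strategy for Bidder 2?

Consider the case where Bidder 1 bids 2, Bidder 3 bids 2 and Bidder 4 bids 28.
Truthful bid 21: loses, pays 0, utility 0.
Bid 28 instead: wins, pays 2, utility 21 - 2 = 19.
Since 19 > 0, bidding 28 is strictly better here, so truthful bidding is not dominant.

No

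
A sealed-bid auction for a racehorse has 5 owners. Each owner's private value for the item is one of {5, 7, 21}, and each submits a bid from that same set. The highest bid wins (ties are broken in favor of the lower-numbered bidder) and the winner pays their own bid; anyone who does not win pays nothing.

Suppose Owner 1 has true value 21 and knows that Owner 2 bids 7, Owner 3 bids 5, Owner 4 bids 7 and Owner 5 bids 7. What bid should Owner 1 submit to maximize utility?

7

Bid 5: loses, pays 0, utility 0.
Bid 7: wins, pays 7, utility 21 - 7 = 14.
Bid 21: wins, pays 21, utility 21 - 21 = 0.
The best choice is 7 with utility 14.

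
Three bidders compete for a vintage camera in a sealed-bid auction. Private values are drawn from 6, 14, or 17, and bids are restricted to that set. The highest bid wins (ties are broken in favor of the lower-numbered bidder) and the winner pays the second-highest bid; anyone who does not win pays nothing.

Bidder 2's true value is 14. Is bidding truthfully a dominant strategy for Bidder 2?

Check each profile of the others' bids and compare truth against every alternative bid.
Others bid (6, 6): truth gives 8, best alternative gives 8.
Others bid (6, 14): truth gives 0, best alternative gives 0.
Others bid (6, 17): truth gives 0, best alternative gives 0.
Others bid (14, 6): truth gives 0, best alternative gives 0.
Others bid (14, 14): truth gives 0, best alternative gives 0.
Others bid (14, 17): truth gives 0, best alternative gives 0.
(Remaining 3 profiles checked similarly; truth is weakly best in each.)
In every case the truthful bid is at least as good as any alternative, so it is a dominant strategy.

Yes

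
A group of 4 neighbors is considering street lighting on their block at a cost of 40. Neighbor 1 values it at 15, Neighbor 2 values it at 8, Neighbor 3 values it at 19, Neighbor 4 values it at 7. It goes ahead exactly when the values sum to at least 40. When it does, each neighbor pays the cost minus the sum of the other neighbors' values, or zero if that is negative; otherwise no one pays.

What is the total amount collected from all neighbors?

Total value 49 ≥ cost 40, so it is built.
Neighbor 1: others sum to 34; max(0, 40 - 34) = 6.
Neighbor 2: others sum to 41; max(0, 40 - 41) = 0.
Neighbor 3: others sum to 30; max(0, 40 - 30) = 10.
Neighbor 4: others sum to 42; max(0, 40 - 42) = 0.
Total collected = 6 + 0 + 10 + 0 = 16.

16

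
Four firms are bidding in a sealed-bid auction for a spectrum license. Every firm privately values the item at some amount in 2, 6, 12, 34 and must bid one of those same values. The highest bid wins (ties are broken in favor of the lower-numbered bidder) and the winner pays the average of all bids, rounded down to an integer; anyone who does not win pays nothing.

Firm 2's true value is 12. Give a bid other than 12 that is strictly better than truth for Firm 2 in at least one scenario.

Suppose Firm 1 bids 2, Firm 3 bids 2 and Firm 4 bids 2.
Bid 12: wins, pays 4, utility 12 - 4 = 8.
Bid 6: wins, pays 3, utility 12 - 3 = 9.
So bidding 6 beats truth here (9 > 8).

6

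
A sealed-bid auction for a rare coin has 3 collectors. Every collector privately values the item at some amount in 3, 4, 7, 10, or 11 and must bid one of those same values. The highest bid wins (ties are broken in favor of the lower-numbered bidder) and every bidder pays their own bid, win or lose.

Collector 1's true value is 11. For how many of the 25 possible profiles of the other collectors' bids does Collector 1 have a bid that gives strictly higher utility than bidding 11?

16

Others bid (3, 3): truth gives 0; bid 3 gives 8 > 0. Violating.
Others bid (3, 4): truth gives 0; bid 4 gives 7 > 0. Violating.
Others bid (3, 7): truth gives 0; bid 7 gives 4 > 0. Violating.
Others bid (3, 10): truth gives 0; bid 10 gives 1 > 0. Violating.
Others bid (3, 11): truth gives 0; no alternative beats it.
Others bid (4, 11): truth gives 0; no alternative beats it.
(Checking all 25 profiles: 16 have a profitable deviation, 9 do not.)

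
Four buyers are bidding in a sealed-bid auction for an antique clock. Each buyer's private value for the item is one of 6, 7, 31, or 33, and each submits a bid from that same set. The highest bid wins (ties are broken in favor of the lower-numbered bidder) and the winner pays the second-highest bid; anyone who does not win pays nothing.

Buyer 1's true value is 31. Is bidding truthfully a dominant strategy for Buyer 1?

Check each profile of the others' bids and compare truth against every alternative bid.
Others bid (6, 6, 6): truth gives 25, best alternative gives 25.
Others bid (6, 6, 7): truth gives 24, best alternative gives 24.
Others bid (6, 7, 6): truth gives 24, best alternative gives 24.
Others bid (6, 7, 7): truth gives 24, best alternative gives 24.
Others bid (7, 6, 6): truth gives 24, best alternative gives 24.
Others bid (7, 6, 7): truth gives 24, best alternative gives 24.
(Remaining 58 profiles checked similarly; truth is weakly best in each.)
In every case the truthful bid is at least as good as any alternative, so it is a dominant strategy.

Yes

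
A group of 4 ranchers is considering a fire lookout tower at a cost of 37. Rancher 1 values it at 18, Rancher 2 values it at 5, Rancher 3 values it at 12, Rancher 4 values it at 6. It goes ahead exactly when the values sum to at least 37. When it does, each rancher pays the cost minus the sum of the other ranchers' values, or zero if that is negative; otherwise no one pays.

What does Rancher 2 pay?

1

Total value 41 ≥ cost 37, so the project is built.
The other ranchers' values sum to 36.
Cost minus that sum is 37 - 36 = 1.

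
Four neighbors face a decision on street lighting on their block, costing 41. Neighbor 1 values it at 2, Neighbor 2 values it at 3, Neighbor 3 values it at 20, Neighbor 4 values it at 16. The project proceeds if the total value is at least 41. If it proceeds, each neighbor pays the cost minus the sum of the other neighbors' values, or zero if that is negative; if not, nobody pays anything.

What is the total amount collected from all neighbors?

Total value 41 ≥ cost 41, so it is built.
Neighbor 1: others sum to 39; max(0, 41 - 39) = 2.
Neighbor 2: others sum to 38; max(0, 41 - 38) = 3.
Neighbor 3: others sum to 21; max(0, 41 - 21) = 20.
Neighbor 4: others sum to 25; max(0, 41 - 25) = 16.
Total collected = 2 + 3 + 20 + 16 = 41.

41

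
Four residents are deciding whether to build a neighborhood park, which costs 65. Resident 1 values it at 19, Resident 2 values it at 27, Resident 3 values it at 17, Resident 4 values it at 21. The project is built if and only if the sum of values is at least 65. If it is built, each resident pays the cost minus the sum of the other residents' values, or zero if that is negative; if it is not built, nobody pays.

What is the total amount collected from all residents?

Total value 84 ≥ cost 65, so it is built.
Resident 1: others sum to 65; max(0, 65 - 65) = 0.
Resident 2: others sum to 57; max(0, 65 - 57) = 8.
Resident 3: others sum to 67; max(0, 65 - 67) = 0.
Resident 4: others sum to 63; max(0, 65 - 63) = 2.
Total collected = 0 + 8 + 0 + 2 = 10.

10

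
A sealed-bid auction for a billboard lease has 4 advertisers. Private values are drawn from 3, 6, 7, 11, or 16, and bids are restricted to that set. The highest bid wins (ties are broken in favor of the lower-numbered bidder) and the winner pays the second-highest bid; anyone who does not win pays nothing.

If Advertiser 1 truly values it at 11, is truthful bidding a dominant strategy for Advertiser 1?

Check each profile of the others' bids and compare truth against every alternative bid.
Others bid (3, 3, 3): truth gives 8, best alternative gives 8.
Others bid (3, 3, 6): truth gives 5, best alternative gives 5.
Others bid (3, 6, 3): truth gives 5, best alternative gives 5.
Others bid (3, 6, 6): truth gives 5, best alternative gives 5.
Others bid (6, 3, 3): truth gives 5, best alternative gives 5.
Others bid (6, 3, 6): truth gives 5, best alternative gives 5.
(Remaining 119 profiles checked similarly; truth is weakly best in each.)
In every case the truthful bid is at least as good as any alternative, so it is a dominant strategy.

Yes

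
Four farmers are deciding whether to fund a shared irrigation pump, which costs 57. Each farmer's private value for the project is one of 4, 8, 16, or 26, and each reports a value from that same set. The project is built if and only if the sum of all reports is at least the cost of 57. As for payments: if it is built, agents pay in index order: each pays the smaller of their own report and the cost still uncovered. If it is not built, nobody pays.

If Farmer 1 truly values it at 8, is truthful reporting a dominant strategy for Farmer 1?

Consider the case where Farmer 2 reports 4, Farmer 3 reports 26 and Farmer 4 reports 26.
Truthful report 8: project built, pays 8, utility 8 - 8 = 0.
Report 4 instead: project built, pays 4, utility 8 - 4 = 4.
Since 4 > 0, reporting 4 is strictly better here, so truthful reporting is not dominant.

No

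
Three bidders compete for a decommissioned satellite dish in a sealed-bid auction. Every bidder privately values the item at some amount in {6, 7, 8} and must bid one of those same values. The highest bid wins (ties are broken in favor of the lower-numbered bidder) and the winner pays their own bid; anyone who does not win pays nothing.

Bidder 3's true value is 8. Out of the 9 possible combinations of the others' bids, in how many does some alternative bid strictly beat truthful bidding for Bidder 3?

Others bid (6, 6): truth gives 0; bid 7 gives 1 > 0. Violating.
Others bid (6, 7): truth gives 0; no alternative beats it.
Others bid (6, 8): truth gives 0; no alternative beats it.
(Checking all 9 profiles: 1 has a profitable deviation, 8 do not.)

1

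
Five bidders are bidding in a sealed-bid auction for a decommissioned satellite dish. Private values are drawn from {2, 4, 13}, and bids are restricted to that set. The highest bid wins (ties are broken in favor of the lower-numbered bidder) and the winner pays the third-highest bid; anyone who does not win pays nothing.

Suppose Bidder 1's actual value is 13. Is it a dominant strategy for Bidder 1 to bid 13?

Yes

Check each profile of the others' bids and compare truth against every alternative bid.
Others bid (2, 2, 2, 13): truth gives 11, best alternative gives 0.
Others bid (2, 2, 13, 2): truth gives 11, best alternative gives 0.
Others bid (2, 13, 2, 2): truth gives 11, best alternative gives 0.
Others bid (13, 2, 2, 2): truth gives 11, best alternative gives 0.
Others bid (2, 2, 4, 13): truth gives 9, best alternative gives 0.
Others bid (2, 2, 13, 4): truth gives 9, best alternative gives 0.
(Remaining 75 profiles checked similarly; truth is weakly best in each.)
In every case the truthful bid is at least as good as any alternative, so it is a dominant strategy.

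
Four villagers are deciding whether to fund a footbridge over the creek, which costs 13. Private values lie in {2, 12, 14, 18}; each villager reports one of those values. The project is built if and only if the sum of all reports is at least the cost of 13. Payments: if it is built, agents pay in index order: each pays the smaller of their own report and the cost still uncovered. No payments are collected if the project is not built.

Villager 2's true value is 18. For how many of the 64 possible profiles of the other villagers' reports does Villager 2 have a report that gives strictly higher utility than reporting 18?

15

Others report (2, 2, 12): truth gives 7; report 2 gives 16 > 7. Violating.
Others report (2, 2, 14): truth gives 7; report 2 gives 16 > 7. Violating.
Others report (2, 2, 18): truth gives 7; report 2 gives 16 > 7. Violating.
Others report (2, 12, 2): truth gives 7; report 2 gives 16 > 7. Violating.
Others report (2, 2, 2): truth gives 7; no alternative beats it.
Others report (12, 2, 2): truth gives 17; no alternative beats it.
(Checking all 64 profiles: 15 have a profitable deviation, 49 do not.)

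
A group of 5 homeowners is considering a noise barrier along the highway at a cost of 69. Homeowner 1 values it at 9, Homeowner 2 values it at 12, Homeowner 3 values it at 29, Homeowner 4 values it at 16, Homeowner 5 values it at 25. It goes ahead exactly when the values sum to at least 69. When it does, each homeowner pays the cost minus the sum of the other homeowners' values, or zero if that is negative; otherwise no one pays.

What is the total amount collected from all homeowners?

10

Total value 91 ≥ cost 69, so it is built.
Homeowner 1: others sum to 82; max(0, 69 - 82) = 0.
Homeowner 2: others sum to 79; max(0, 69 - 79) = 0.
Homeowner 3: others sum to 62; max(0, 69 - 62) = 7.
Homeowner 4: others sum to 75; max(0, 69 - 75) = 0.
Homeowner 5: others sum to 66; max(0, 69 - 66) = 3.
Total collected = 0 + 0 + 7 + 0 + 3 = 10.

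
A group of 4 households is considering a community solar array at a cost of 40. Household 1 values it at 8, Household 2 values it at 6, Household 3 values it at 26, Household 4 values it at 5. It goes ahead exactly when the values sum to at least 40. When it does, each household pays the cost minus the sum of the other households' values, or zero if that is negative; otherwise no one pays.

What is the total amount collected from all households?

25

Total value 45 ≥ cost 40, so it is built.
Household 1: others sum to 37; max(0, 40 - 37) = 3.
Household 2: others sum to 39; max(0, 40 - 39) = 1.
Household 3: others sum to 19; max(0, 40 - 19) = 21.
Household 4: others sum to 40; max(0, 40 - 40) = 0.
Total collected = 3 + 1 + 21 + 0 = 25.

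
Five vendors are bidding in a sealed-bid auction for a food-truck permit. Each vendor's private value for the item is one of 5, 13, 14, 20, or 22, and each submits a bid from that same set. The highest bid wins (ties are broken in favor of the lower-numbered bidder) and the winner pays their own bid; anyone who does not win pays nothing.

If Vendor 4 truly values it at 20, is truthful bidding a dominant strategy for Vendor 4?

Consider the case where Vendor 1 bids 5, Vendor 2 bids 5, Vendor 3 bids 5 and Vendor 5 bids 5.
Truthful bid 20: wins, pays 20, utility 20 - 20 = 0.
Bid 13 instead: wins, pays 13, utility 20 - 13 = 7.
Since 7 > 0, bidding 13 is strictly better here, so truthful bidding is not dominant.

No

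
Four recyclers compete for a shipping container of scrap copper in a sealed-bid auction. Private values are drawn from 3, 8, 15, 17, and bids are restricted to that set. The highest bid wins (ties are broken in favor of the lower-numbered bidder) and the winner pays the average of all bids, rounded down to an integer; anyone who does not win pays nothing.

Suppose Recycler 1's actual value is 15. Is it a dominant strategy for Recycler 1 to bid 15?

Consider the case where Recycler 2 bids 3, Recycler 3 bids 3 and Recycler 4 bids 3.
Truthful bid 15: wins, pays 6, utility 15 - 6 = 9.
Bid 3 instead: wins, pays 3, utility 15 - 3 = 12.
Since 12 > 9, bidding 3 is strictly better here, so truthful bidding is not dominant.

No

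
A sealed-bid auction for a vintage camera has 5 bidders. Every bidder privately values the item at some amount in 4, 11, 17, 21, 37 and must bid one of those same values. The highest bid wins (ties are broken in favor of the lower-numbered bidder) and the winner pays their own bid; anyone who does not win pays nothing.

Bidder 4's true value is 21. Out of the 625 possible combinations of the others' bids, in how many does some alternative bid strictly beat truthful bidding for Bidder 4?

24

Others bid (4, 4, 4, 4): truth gives 0; bid 11 gives 10 > 0. Violating.
Others bid (4, 4, 4, 11): truth gives 0; bid 11 gives 10 > 0. Violating.
Others bid (4, 4, 4, 17): truth gives 0; bid 17 gives 4 > 0. Violating.
Others bid (4, 4, 11, 4): truth gives 0; bid 17 gives 4 > 0. Violating.
Others bid (4, 4, 4, 21): truth gives 0; no alternative beats it.
Others bid (4, 4, 4, 37): truth gives 0; no alternative beats it.
(Checking all 625 profiles: 24 have a profitable deviation, 601 do not.)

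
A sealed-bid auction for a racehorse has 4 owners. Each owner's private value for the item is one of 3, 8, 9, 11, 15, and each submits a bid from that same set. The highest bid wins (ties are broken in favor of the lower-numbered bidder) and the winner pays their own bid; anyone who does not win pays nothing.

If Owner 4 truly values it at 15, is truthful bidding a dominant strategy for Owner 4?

No

Consider the case where Owner 1 bids 3, Owner 2 bids 3 and Owner 3 bids 3.
Truthful bid 15: wins, pays 15, utility 15 - 15 = 0.
Bid 8 instead: wins, pays 8, utility 15 - 8 = 7.
Since 7 > 0, bidding 8 is strictly better here, so truthful bidding is not dominant.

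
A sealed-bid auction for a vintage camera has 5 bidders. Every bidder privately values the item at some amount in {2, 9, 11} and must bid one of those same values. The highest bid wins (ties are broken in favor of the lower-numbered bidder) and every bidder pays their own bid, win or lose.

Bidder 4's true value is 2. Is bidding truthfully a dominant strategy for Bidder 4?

Yes

Check each profile of the others' bids and compare truth against every alternative bid.
Others bid (2, 2, 2, 11): truth gives -2, best alternative gives -9.
Others bid (2, 2, 9, 2): truth gives -2, best alternative gives -9.
Others bid (2, 2, 9, 9): truth gives -2, best alternative gives -9.
Others bid (2, 2, 9, 11): truth gives -2, best alternative gives -9.
Others bid (2, 2, 11, 2): truth gives -2, best alternative gives -9.
Others bid (2, 2, 11, 9): truth gives -2, best alternative gives -9.
(Remaining 75 profiles checked similarly; truth is weakly best in each.)
In every case the truthful bid is at least as good as any alternative, so it is a dominant strategy.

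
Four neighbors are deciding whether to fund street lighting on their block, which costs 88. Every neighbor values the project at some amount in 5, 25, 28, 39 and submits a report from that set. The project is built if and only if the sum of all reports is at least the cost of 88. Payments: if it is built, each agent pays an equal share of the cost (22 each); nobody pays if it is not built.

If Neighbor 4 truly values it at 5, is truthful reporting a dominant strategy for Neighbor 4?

Check each profile of the others' reports and compare truth against every alternative report.
Others report (5, 25, 39): truth gives 0, best alternative gives -17.
Others report (5, 28, 39): truth gives 0, best alternative gives -17.
Others report (5, 39, 25): truth gives 0, best alternative gives -17.
Others report (5, 39, 28): truth gives 0, best alternative gives -17.
Others report (25, 5, 39): truth gives 0, best alternative gives -17.
Others report (25, 25, 25): truth gives 0, best alternative gives -17.
(Remaining 58 profiles checked similarly; truth is weakly best in each.)
In every case the truthful report is at least as good as any alternative, so it is a dominant strategy.

Yes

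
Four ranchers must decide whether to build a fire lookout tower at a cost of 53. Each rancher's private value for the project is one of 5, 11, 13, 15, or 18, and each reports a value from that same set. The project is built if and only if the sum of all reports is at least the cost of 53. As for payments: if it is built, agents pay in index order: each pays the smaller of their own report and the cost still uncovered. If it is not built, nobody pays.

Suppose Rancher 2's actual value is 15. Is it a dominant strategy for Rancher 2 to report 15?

No

Consider the case where Rancher 1 reports 5, Rancher 3 reports 18 and Rancher 4 reports 18.
Truthful report 15: project built, pays 15, utility 15 - 15 = 0.
Report 13 instead: project built, pays 13, utility 15 - 13 = 2.
Since 2 > 0, reporting 13 is strictly better here, so truthful reporting is not dominant.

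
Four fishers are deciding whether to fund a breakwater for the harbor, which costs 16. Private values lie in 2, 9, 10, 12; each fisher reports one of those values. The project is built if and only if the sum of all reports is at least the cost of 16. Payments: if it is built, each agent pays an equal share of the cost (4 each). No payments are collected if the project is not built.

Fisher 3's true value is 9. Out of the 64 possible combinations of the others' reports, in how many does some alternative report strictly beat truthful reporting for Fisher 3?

1

Others report (2, 2, 2): truth gives 0; report 10 gives 5 > 0. Violating.
Others report (2, 2, 9): truth gives 5; no alternative beats it.
Others report (2, 2, 10): truth gives 5; no alternative beats it.
(Checking all 64 profiles: 1 has a profitable deviation, 63 do not.)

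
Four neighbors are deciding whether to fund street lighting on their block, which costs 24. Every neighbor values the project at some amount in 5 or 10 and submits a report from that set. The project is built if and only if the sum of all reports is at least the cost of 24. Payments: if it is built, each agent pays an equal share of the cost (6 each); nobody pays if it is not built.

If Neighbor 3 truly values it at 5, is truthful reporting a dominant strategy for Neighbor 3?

Yes

Check each profile of the others' reports and compare truth against every alternative report.
Others report (5, 5, 5): truth gives 0, best alternative gives -1.
Others report (5, 5, 10): truth gives -1, best alternative gives -1.
Others report (5, 10, 5): truth gives -1, best alternative gives -1.
Others report (5, 10, 10): truth gives -1, best alternative gives -1.
Others report (10, 5, 5): truth gives -1, best alternative gives -1.
Others report (10, 5, 10): truth gives -1, best alternative gives -1.
(Remaining 2 profiles checked similarly; truth is weakly best in each.)
In every case the truthful report is at least as good as any alternative, so it is a dominant strategy.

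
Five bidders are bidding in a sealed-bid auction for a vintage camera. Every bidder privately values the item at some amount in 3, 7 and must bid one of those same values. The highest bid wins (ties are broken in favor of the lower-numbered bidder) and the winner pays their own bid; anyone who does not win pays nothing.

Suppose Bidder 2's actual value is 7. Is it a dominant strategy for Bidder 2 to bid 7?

Check each profile of the others' bids and compare truth against every alternative bid.
Others bid (3, 3, 3, 3): truth gives 0, best alternative gives 0.
Others bid (3, 3, 3, 7): truth gives 0, best alternative gives 0.
Others bid (3, 3, 7, 3): truth gives 0, best alternative gives 0.
Others bid (3, 3, 7, 7): truth gives 0, best alternative gives 0.
Others bid (3, 7, 3, 3): truth gives 0, best alternative gives 0.
Others bid (3, 7, 3, 7): truth gives 0, best alternative gives 0.
(Remaining 10 profiles checked similarly; truth is weakly best in each.)
In every case the truthful bid is at least as good as any alternative, so it is a dominant strategy.

Yes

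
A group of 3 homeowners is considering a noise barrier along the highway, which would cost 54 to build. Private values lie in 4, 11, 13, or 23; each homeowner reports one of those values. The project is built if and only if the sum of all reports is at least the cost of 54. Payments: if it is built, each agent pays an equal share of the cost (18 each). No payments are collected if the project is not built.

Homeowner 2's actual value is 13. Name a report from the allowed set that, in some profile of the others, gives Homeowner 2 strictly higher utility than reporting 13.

Suppose Homeowner 1 reports 23 and Homeowner 3 reports 23.
Report 13: project built, pays 18, utility 13 - 18 = -5.
Report 4: project not built, utility 0.
So reporting 4 beats truth here (0 > -5).

4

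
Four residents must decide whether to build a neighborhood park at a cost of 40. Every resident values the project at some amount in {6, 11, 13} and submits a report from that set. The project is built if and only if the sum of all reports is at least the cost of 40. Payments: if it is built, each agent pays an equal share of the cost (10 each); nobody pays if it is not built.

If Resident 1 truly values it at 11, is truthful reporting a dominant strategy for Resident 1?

Consider the case where Resident 2 reports 6, Resident 3 reports 11 and Resident 4 reports 11.
Truthful report 11: project not built, utility 0.
Report 13 instead: project built, pays 10, utility 11 - 10 = 1.
Since 1 > 0, reporting 13 is strictly better here, so truthful reporting is not dominant.

No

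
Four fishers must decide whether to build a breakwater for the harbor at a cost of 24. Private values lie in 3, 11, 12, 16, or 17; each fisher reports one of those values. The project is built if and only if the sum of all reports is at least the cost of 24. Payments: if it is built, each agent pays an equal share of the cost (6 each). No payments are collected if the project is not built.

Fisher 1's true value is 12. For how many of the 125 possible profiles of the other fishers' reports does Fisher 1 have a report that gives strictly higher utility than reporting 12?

1

Others report (3, 3, 3): truth gives 0; report 16 gives 6 > 0. Violating.
Others report (3, 3, 11): truth gives 6; no alternative beats it.
Others report (3, 3, 12): truth gives 6; no alternative beats it.
(Checking all 125 profiles: 1 has a profitable deviation, 124 do not.)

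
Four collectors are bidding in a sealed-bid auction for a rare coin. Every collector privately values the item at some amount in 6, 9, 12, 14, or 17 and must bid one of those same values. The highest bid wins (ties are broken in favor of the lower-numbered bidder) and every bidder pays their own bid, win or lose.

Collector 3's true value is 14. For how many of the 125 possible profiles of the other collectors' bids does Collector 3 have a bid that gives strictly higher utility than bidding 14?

101

Others bid (6, 6, 6): truth gives 0; bid 9 gives 5 > 0. Violating.
Others bid (6, 6, 9): truth gives 0; bid 9 gives 5 > 0. Violating.
Others bid (6, 6, 12): truth gives 0; bid 12 gives 2 > 0. Violating.
Others bid (6, 6, 17): truth gives -14; bid 17 gives -3 > -14. Violating.
Others bid (6, 6, 14): truth gives 0; no alternative beats it.
Others bid (6, 9, 14): truth gives 0; no alternative beats it.
(Checking all 125 profiles: 101 have a profitable deviation, 24 do not.)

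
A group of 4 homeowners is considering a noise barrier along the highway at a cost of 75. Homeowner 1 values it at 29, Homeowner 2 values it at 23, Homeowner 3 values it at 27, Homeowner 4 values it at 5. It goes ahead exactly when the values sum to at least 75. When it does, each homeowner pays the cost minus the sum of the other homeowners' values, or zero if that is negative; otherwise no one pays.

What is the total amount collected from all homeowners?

52

Total value 84 ≥ cost 75, so it is built.
Homeowner 1: others sum to 55; max(0, 75 - 55) = 20.
Homeowner 2: others sum to 61; max(0, 75 - 61) = 14.
Homeowner 3: others sum to 57; max(0, 75 - 57) = 18.
Homeowner 4: others sum to 79; max(0, 75 - 79) = 0.
Total collected = 20 + 14 + 18 + 0 = 52.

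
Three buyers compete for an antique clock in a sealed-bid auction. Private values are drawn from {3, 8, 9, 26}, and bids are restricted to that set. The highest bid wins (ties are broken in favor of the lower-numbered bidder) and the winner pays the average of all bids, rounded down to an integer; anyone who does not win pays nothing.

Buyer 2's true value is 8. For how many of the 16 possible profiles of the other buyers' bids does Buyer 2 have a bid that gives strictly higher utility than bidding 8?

2

Others bid (3, 9): truth gives 0; bid 9 gives 1 > 0. Violating.
Others bid (8, 3): truth gives 0; bid 9 gives 2 > 0. Violating.
Others bid (3, 3): truth gives 4; no alternative beats it.
Others bid (3, 8): truth gives 2; no alternative beats it.
(Checking all 16 profiles: 2 have a profitable deviation, 14 do not.)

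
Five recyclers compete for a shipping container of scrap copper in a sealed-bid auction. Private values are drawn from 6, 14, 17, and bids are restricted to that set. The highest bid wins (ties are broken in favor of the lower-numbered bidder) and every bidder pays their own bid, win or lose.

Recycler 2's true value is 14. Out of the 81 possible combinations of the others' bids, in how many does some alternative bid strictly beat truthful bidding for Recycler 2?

73

Others bid (6, 6, 6, 17): truth gives -14; bid 17 gives -3 > -14. Violating.
Others bid (6, 6, 14, 17): truth gives -14; bid 17 gives -3 > -14. Violating.
Others bid (6, 6, 17, 6): truth gives -14; bid 17 gives -3 > -14. Violating.
Others bid (6, 6, 17, 14): truth gives -14; bid 17 gives -3 > -14. Violating.
Others bid (6, 6, 6, 6): truth gives 0; no alternative beats it.
Others bid (6, 6, 6, 14): truth gives 0; no alternative beats it.
(Checking all 81 profiles: 73 have a profitable deviation, 8 do not.)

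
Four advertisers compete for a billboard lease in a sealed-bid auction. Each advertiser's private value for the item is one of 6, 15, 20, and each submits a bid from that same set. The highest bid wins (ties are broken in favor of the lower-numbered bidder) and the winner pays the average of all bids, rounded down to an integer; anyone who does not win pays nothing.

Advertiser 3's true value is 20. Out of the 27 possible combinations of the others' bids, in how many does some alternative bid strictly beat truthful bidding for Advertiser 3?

Others bid (6, 6, 6): truth gives 11; bid 15 gives 12 > 11. Violating.
Others bid (6, 6, 15): truth gives 9; bid 15 gives 10 > 9. Violating.
Others bid (6, 6, 20): truth gives 7; no alternative beats it.
Others bid (6, 15, 6): truth gives 9; no alternative beats it.
(Checking all 27 profiles: 2 have a profitable deviation, 25 do not.)

2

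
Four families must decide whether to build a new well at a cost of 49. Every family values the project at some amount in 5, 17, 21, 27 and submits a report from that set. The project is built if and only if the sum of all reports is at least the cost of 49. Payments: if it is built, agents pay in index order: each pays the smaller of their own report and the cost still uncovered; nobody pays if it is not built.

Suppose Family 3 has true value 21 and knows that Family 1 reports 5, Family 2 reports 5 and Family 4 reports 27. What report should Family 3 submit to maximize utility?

17

Report 5: project not built, utility 0.
Report 17: project built, pays 17, utility 21 - 17 = 4.
Report 21: project built, pays 21, utility 21 - 21 = 0.
Report 27: project built, pays 27, utility 21 - 27 = -6.
The best choice is 17 with utility 4.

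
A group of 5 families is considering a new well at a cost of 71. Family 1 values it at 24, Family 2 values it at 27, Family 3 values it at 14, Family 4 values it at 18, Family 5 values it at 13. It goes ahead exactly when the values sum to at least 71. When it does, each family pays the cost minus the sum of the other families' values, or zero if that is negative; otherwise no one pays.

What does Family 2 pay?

Total value 96 ≥ cost 71, so the project is built.
The other families' values sum to 69.
Cost minus that sum is 71 - 69 = 2.

2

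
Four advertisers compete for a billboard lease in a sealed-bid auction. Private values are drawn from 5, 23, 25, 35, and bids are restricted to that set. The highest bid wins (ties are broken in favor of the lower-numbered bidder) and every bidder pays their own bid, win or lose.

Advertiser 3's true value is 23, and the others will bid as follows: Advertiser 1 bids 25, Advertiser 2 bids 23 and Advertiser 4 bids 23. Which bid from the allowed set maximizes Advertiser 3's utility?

5

Bid 5: loses but pays 5, utility -5.
Bid 23: loses but pays 23, utility -23.
Bid 25: loses but pays 25, utility -25.
Bid 35: wins, pays 35, utility 23 - 35 = -12.
The best choice is 5 with utility -5.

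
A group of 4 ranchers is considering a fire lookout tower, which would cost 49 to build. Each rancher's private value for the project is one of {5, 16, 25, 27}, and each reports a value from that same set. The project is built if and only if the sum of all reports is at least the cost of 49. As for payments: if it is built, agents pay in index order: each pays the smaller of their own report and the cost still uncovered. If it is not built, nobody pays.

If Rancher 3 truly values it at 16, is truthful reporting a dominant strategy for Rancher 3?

No

Consider the case where Rancher 1 reports 5, Rancher 2 reports 16 and Rancher 4 reports 25.
Truthful report 16: project built, pays 16, utility 16 - 16 = 0.
Report 5 instead: project built, pays 5, utility 16 - 5 = 11.
Since 11 > 0, reporting 5 is strictly better here, so truthful reporting is not dominant.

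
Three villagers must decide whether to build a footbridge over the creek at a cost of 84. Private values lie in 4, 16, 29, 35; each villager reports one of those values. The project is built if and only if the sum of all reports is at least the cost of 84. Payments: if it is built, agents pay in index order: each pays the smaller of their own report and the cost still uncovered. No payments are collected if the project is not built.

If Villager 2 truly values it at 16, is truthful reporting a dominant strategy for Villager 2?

Yes

Check each profile of the others' reports and compare truth against every alternative report.
Others report (4, 4): truth gives 0, best alternative gives 0.
Others report (4, 16): truth gives 0, best alternative gives 0.
Others report (4, 29): truth gives 0, best alternative gives 0.
Others report (4, 35): truth gives 0, best alternative gives 0.
Others report (16, 4): truth gives 0, best alternative gives 0.
Others report (16, 16): truth gives 0, best alternative gives 0.
(Remaining 10 profiles checked similarly; truth is weakly best in each.)
In every case the truthful report is at least as good as any alternative, so it is a dominant strategy.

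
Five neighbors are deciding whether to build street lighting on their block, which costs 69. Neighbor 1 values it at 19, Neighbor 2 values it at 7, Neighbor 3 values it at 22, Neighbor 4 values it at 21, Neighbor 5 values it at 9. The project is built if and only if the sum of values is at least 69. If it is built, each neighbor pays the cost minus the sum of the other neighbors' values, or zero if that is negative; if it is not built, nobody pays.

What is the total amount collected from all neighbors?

35

Total value 78 ≥ cost 69, so it is built.
Neighbor 1: others sum to 59; max(0, 69 - 59) = 10.
Neighbor 2: others sum to 71; max(0, 69 - 71) = 0.
Neighbor 3: others sum to 56; max(0, 69 - 56) = 13.
Neighbor 4: others sum to 57; max(0, 69 - 57) = 12.
Neighbor 5: others sum to 69; max(0, 69 - 69) = 0.
Total collected = 10 + 0 + 13 + 12 + 0 = 35.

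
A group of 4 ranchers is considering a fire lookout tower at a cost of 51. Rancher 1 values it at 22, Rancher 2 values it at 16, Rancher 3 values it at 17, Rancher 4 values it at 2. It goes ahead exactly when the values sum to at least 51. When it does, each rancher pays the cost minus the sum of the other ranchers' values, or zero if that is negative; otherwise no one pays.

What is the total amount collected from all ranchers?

Total value 57 ≥ cost 51, so it is built.
Rancher 1: others sum to 35; max(0, 51 - 35) = 16.
Rancher 2: others sum to 41; max(0, 51 - 41) = 10.
Rancher 3: others sum to 40; max(0, 51 - 40) = 11.
Rancher 4: others sum to 55; max(0, 51 - 55) = 0.
Total collected = 16 + 10 + 11 + 0 = 37.

37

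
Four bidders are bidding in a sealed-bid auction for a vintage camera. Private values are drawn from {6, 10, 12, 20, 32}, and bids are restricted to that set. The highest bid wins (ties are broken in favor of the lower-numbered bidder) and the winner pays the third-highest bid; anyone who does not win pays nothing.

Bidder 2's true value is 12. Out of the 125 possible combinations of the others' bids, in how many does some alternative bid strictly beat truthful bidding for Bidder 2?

24

Others bid (6, 6, 20): truth gives 0; bid 20 gives 6 > 0. Violating.
Others bid (6, 6, 32): truth gives 0; bid 32 gives 6 > 0. Violating.
Others bid (6, 10, 20): truth gives 0; bid 20 gives 2 > 0. Violating.
Others bid (6, 10, 32): truth gives 0; bid 32 gives 2 > 0. Violating.
Others bid (6, 6, 6): truth gives 6; no alternative beats it.
Others bid (6, 6, 10): truth gives 6; no alternative beats it.
(Checking all 125 profiles: 24 have a profitable deviation, 101 do not.)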